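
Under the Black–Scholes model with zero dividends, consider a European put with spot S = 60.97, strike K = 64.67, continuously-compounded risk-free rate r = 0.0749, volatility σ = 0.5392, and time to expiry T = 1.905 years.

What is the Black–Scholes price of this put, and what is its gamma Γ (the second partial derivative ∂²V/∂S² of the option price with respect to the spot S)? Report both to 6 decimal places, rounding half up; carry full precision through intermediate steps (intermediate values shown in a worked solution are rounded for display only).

σ√T = 0.5392·√1.905 = 0.744213
d₁ = (ln(S/K) + (r+σ²/2)T) / (σ√T) = (ln(60.97/64.67) + (0.0749+0.5392²/2)·1.905) / 0.744213 = (-0.058915 + 0.419611) / 0.744213 = 0.484667
d₂ = d₁ − σ√T = 0.484667 − 0.744213 = -0.259546
e^{−rT} = e^{−0.0749·1.905} = 0.867028
N(−d₁) = 0.313956,  N(−d₂) = 0.602393
Put price V = K·e^{−rT}·N(−d₂) − S·N(−d₁) = 33.776583 − 19.141912 = 14.634671
φ(d₁) = (1/√(2π))·e^{−d₁²/2} = 0.354733
Γ = φ(d₁) / (S·σ·√T) = 0.007818

price = 14.634671
Γ = 0.007818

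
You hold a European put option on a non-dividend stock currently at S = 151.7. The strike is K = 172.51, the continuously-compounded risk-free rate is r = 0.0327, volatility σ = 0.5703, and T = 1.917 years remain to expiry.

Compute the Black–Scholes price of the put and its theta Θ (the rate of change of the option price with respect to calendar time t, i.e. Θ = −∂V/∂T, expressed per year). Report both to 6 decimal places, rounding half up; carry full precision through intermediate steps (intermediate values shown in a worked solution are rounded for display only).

price = 53.482375
Θ = -8.251398

σ√T = 0.5703·√1.917 = 0.789613
d₁ = (ln(S/K) + (r+σ²/2)T) / (σ√T) = (ln(151.7/172.51) + (0.0327+0.5703²/2)·1.917) / 0.789613 = (-0.128550 + 0.374430) / 0.789613 = 0.311393
d₂ = d₁ − σ√T = 0.311393 − 0.789613 = -0.478220
e^{−rT} = e^{−0.0327·1.917} = 0.939238
N(−d₁) = 0.377751,  N(−d₂) = 0.683753
Put price V = K·e^{−rT}·N(−d₂) − S·N(−d₁) = 110.787186 − 57.304811 = 53.482375
φ(d₁) = (1/√(2π))·e^{−d₁²/2} = 0.380062
Θ = −S·φ(d₁)·σ/(2√T) + r·K·e^{−rT}·N(−d₂) = −11.874139 + 3.622741 = -8.251398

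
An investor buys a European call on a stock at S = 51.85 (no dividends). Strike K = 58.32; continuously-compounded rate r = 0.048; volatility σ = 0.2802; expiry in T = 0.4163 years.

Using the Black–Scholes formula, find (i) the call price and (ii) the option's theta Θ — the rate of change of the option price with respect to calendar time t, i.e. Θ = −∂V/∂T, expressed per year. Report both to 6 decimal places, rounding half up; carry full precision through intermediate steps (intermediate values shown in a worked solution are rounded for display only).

σ√T = 0.2802·√0.4163 = 0.180789
d₁ = (ln(S/K) + (r+σ²/2)T) / (σ√T) = (ln(51.85/58.32) + (0.048+0.2802²/2)·0.4163) / 0.180789 = (-0.117590 + 0.036325) / 0.180789 = -0.449505
d₂ = d₁ − σ√T = -0.449505 − 0.180789 = -0.630294
e^{−rT} = e^{−0.048·0.4163} = 0.980216
N(d₁) = 0.326534,  N(d₂) = 0.264251
Call price V = S·N(d₁) − K·e^{−rT}·N(d₂) = 16.930769 − 15.106232 = 1.824537
φ(d₁) = (1/√(2π))·e^{−d₁²/2} = 0.360607
Θ = −S·φ(d₁)·σ/(2√T) − r·K·e^{−rT}·N(d₂) = −4.059926 − 0.725099 = -4.785025

price = 1.824537
Θ = -4.785025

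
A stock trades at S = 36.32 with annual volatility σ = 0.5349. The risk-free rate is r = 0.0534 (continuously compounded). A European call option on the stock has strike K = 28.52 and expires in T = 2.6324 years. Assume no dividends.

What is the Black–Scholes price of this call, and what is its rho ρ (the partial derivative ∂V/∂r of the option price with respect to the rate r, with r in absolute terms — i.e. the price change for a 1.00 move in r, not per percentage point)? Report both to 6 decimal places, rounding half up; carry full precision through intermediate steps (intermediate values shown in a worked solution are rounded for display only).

σ√T = 0.5349·√2.6324 = 0.867858
d₁ = (ln(S/K) + (r+σ²/2)T) / (σ√T) = (ln(36.32/28.52) + (0.0534+0.5349²/2)·2.6324) / 0.867858 = (0.241763 + 0.517159) / 0.867858 = 0.874477
d₂ = d₁ − σ√T = 0.874477 − 0.867858 = 0.006619
e^{−rT} = e^{−0.0534·2.6324} = 0.868863
N(d₁) = 0.809071,  N(d₂) = 0.502641
Call price V = S·N(d₁) − K·e^{−rT}·N(d₂) = 29.385449 − 12.455418 = 16.930031
ρ = K·T·e^{−rT}·N(d₂) = 32.787643

price = 16.930031
ρ = 32.787643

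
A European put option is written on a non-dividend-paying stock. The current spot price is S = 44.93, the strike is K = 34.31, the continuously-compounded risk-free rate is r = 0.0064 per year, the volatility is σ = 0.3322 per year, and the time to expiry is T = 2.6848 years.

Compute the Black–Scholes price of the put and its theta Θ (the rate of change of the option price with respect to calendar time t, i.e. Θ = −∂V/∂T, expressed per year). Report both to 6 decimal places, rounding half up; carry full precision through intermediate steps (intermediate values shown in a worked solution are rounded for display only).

σ√T = 0.3322·√2.6848 = 0.544322
d₁ = (ln(S/K) + (r+σ²/2)T) / (σ√T) = (ln(44.93/34.31) + (0.0064+0.3322²/2)·2.6848) / 0.544322 = (0.269669 + 0.165326) / 0.544322 = 0.799150
d₂ = d₁ − σ√T = 0.799150 − 0.544322 = 0.254828
e^{−rT} = e^{−0.0064·2.6848} = 0.982964
N(−d₁) = 0.212102,  N(−d₂) = 0.399428
Put price V = K·e^{−rT}·N(−d₂) − S·N(−d₁) = 13.470903 − 9.529731 = 3.941172
φ(d₁) = (1/√(2π))·e^{−d₁²/2} = 0.289889
Θ = −S·φ(d₁)·σ/(2√T) + r·K·e^{−rT}·N(−d₂) = −1.320326 + 0.086214 = -1.234112

price = 3.941172
Θ = -1.234112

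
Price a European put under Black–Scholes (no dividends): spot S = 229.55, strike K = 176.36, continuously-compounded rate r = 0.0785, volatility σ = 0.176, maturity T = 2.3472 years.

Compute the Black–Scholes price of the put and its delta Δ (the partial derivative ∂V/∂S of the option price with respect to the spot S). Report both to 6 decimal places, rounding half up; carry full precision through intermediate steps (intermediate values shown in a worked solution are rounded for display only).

σ√T = 0.176·√2.3472 = 0.269642
d₁ = (ln(S/K) + (r+σ²/2)T) / (σ√T) = (ln(229.55/176.36) + (0.0785+0.176²/2)·2.3472) / 0.269642 = (0.263594 + 0.220609) / 0.269642 = 1.795722
d₂ = d₁ − σ√T = 1.795722 − 0.269642 = 1.526079
e^{−rT} = e^{−0.0785·2.3472} = 0.831724
N(−d₁) = 0.036269,  N(−d₂) = 0.063495
Put price V = K·e^{−rT}·N(−d₂) − S·N(−d₁) = 9.313628 − 8.325642 = 0.987986
Δ = −N(−d₁) = -0.036269

price = 0.987986
Δ = -0.036269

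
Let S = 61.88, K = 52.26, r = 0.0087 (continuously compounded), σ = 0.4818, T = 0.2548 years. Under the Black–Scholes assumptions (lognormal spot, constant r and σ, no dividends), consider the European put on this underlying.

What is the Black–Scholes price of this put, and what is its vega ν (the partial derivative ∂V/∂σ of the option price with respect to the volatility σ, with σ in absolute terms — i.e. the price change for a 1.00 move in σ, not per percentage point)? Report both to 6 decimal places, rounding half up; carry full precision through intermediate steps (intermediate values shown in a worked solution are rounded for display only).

price = 1.952758
ν = 8.863296

σ√T = 0.4818·√0.2548 = 0.243202
d₁ = (ln(S/K) + (r+σ²/2)T) / (σ√T) = (ln(61.88/52.26) + (0.0087+0.4818²/2)·0.2548) / 0.243202 = (0.168966 + 0.031790) / 0.243202 = 0.825472
d₂ = d₁ − σ√T = 0.825472 − 0.243202 = 0.582270
e^{−rT} = e^{−0.0087·0.2548} = 0.997786
N(−d₁) = 0.204552,  N(−d₂) = 0.280192
Put price V = K·e^{−rT}·N(−d₂) − S·N(−d₁) = 14.610433 − 12.657675 = 1.952758
φ(d₁) = (1/√(2π))·e^{−d₁²/2} = 0.283756
ν = S·φ(d₁)·√T = 8.863296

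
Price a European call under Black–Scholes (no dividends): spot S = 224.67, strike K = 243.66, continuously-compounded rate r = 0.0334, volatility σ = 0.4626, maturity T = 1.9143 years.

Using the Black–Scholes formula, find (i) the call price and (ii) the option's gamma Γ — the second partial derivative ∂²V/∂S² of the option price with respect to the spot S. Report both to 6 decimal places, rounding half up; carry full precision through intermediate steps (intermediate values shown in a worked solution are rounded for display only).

price = 54.963076
Γ = 0.002658

σ√T = 0.4626·√1.9143 = 0.640045
d₁ = (ln(S/K) + (r+σ²/2)T) / (σ√T) = (ln(224.67/243.66) + (0.0334+0.4626²/2)·1.9143) / 0.640045 = (-0.081141 + 0.268767) / 0.640045 = 0.293144
d₂ = d₁ − σ√T = 0.293144 − 0.640045 = -0.346901
e^{−rT} = e^{−0.0334·1.9143} = 0.938064
N(d₁) = 0.615294,  N(d₂) = 0.364333
Call price V = S·N(d₁) − K·e^{−rT}·N(d₂) = 138.238090 − 83.275015 = 54.963076
φ(d₁) = (1/√(2π))·e^{−d₁²/2} = 0.382164
Γ = φ(d₁) / (S·σ·√T) = 0.002658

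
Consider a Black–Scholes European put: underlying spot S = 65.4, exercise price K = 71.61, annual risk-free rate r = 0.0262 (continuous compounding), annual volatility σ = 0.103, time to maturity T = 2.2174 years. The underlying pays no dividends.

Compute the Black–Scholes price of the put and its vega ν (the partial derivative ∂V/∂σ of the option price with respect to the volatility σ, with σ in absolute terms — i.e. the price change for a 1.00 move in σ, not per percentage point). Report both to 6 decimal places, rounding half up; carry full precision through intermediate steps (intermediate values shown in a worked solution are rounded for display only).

σ√T = 0.103·√2.2174 = 0.153377
d₁ = (ln(S/K) + (r+σ²/2)T) / (σ√T) = (ln(65.4/71.61) + (0.0262+0.103²/2)·2.2174) / 0.153377 = (-0.090712 + 0.069858) / 0.153377 = -0.135968
d₂ = d₁ − σ√T = -0.135968 − 0.153377 = -0.289345
e^{−rT} = e^{−0.0262·2.2174} = 0.943559
N(−d₁) = 0.554077,  N(−d₂) = 0.613841
Put price V = K·e^{−rT}·N(−d₂) − S·N(−d₁) = 41.476214 − 36.236630 = 5.239584
φ(d₁) = (1/√(2π))·e^{−d₁²/2} = 0.395272
ν = S·φ(d₁)·√T = 38.494204

price = 5.239584
ν = 38.494204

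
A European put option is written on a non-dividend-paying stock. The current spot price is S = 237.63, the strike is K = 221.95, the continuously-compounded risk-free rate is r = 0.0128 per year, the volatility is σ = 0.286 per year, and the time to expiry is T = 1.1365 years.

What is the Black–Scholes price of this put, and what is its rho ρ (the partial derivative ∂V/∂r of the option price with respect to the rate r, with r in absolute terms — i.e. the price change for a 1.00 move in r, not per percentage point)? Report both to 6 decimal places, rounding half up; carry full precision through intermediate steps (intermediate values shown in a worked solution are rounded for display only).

price = 19.210894
ρ = -112.512090

σ√T = 0.286·√1.1365 = 0.304895
d₁ = (ln(S/K) + (r+σ²/2)T) / (σ√T) = (ln(237.63/221.95) + (0.0128+0.286²/2)·1.1365) / 0.304895 = (0.068263 + 0.061028) / 0.304895 = 0.424049
d₂ = d₁ − σ√T = 0.424049 − 0.304895 = 0.119153
e^{−rT} = e^{−0.0128·1.1365} = 0.985558
N(−d₁) = 0.335765,  N(−d₂) = 0.452577
Put price V = K·e^{−rT}·N(−d₂) − S·N(−d₁) = 98.998759 − 79.787865 = 19.210894
ρ = −K·T·e^{−rT}·N(−d₂) = -112.512090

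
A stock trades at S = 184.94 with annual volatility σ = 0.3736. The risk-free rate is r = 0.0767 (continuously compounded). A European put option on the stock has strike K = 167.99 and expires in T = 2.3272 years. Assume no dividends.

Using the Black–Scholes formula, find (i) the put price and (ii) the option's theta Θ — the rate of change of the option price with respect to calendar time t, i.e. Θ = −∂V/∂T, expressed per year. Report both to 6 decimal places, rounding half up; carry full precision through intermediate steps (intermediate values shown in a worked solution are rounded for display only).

σ√T = 0.3736·√2.3272 = 0.569933
d₁ = (ln(S/K) + (r+σ²/2)T) / (σ√T) = (ln(184.94/167.99) + (0.0767+0.3736²/2)·2.3272) / 0.569933 = (0.096127 + 0.340908) / 0.569933 = 0.766818
d₂ = d₁ − σ√T = 0.766818 − 0.569933 = 0.196885
e^{−rT} = e^{−0.0767·2.3272} = 0.836527
N(−d₁) = 0.221595,  N(−d₂) = 0.421959
Put price V = K·e^{−rT}·N(−d₂) − S·N(−d₁) = 59.297084 − 40.981737 = 18.315347
φ(d₁) = (1/√(2π))·e^{−d₁²/2} = 0.297321
Θ = −S·φ(d₁)·σ/(2√T) + r·K·e^{−rT}·N(−d₂) = −6.733116 + 4.548086 = -2.185030

price = 18.315347
Θ = -2.185030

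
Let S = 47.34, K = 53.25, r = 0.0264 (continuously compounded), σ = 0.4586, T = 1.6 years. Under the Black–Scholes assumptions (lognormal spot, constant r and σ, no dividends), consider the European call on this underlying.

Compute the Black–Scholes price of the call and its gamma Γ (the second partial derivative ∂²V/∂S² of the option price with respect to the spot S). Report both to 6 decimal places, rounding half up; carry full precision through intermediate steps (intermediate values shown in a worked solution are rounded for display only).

price = 9.465130
Γ = 0.014342

σ√T = 0.4586·√1.6 = 0.580088
d₁ = (ln(S/K) + (r+σ²/2)T) / (σ√T) = (ln(47.34/53.25) + (0.0264+0.4586²/2)·1.6) / 0.580088 = (-0.117642 + 0.210491) / 0.580088 = 0.160060
d₂ = d₁ − σ√T = 0.160060 − 0.580088 = -0.420028
e^{−rT} = e^{−0.0264·1.6} = 0.958640
N(d₁) = 0.563583,  N(d₂) = 0.337232
Call price V = S·N(d₁) − K·e^{−rT}·N(d₂) = 26.680025 − 17.214895 = 9.465130
φ(d₁) = (1/√(2π))·e^{−d₁²/2} = 0.393865
Γ = φ(d₁) / (S·σ·√T) = 0.014342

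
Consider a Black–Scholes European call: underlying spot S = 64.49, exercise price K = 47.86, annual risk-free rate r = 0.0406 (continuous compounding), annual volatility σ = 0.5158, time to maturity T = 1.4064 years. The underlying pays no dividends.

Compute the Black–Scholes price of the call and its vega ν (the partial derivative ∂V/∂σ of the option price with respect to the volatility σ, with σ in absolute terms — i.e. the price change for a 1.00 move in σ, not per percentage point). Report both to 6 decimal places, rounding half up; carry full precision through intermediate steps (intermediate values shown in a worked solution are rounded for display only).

σ√T = 0.5158·√1.4064 = 0.611696
d₁ = (ln(S/K) + (r+σ²/2)T) / (σ√T) = (ln(64.49/47.86) + (0.0406+0.5158²/2)·1.4064) / 0.611696 = (0.298230 + 0.244186) / 0.611696 = 0.886741
d₂ = d₁ − σ√T = 0.886741 − 0.611696 = 0.275045
e^{−rT} = e^{−0.0406·1.4064} = 0.944500
N(d₁) = 0.812391,  N(d₂) = 0.608359
Call price V = S·N(d₁) − K·e^{−rT}·N(d₂) = 52.391083 − 27.500117 = 24.890966
φ(d₁) = (1/√(2π))·e^{−d₁²/2} = 0.269256
ν = S·φ(d₁)·√T = 20.592636

price = 24.890966
ν = 20.592636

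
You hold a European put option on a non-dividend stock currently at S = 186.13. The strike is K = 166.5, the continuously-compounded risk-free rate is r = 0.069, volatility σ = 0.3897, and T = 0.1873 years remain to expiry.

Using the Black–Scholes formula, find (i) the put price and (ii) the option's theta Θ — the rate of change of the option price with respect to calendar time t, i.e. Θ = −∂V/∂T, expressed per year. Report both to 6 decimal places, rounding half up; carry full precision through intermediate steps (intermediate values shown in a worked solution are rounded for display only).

price = 3.945871
Θ = -20.938715

σ√T = 0.3897·√0.1873 = 0.168655
d₁ = (ln(S/K) + (r+σ²/2)T) / (σ√T) = (ln(186.13/166.5) + (0.069+0.3897²/2)·0.1873) / 0.168655 = (0.111450 + 0.027146) / 0.168655 = 0.821772
d₂ = d₁ − σ√T = 0.821772 − 0.168655 = 0.653117
e^{−rT} = e^{−0.069·0.1873} = 0.987159
N(−d₁) = 0.205603,  N(−d₂) = 0.256840
Put price V = K·e^{−rT}·N(−d₂) − S·N(−d₁) = 42.214813 − 38.268941 = 3.945871
φ(d₁) = (1/√(2π))·e^{−d₁²/2} = 0.284622
Θ = −S·φ(d₁)·σ/(2√T) + r·K·e^{−rT}·N(−d₂) = −23.851538 + 2.912822 = -20.938715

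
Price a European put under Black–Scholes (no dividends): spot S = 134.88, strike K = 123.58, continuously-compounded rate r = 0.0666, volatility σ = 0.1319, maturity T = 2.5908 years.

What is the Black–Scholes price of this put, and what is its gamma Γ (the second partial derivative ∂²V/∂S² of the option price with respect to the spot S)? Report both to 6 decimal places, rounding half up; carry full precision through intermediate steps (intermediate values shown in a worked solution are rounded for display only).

σ√T = 0.1319·√2.5908 = 0.212306
d₁ = (ln(S/K) + (r+σ²/2)T) / (σ√T) = (ln(134.88/123.58) + (0.0666+0.1319²/2)·2.5908) / 0.212306 = (0.087497 + 0.195084) / 0.212306 = 1.331009
d₂ = d₁ − σ√T = 1.331009 − 0.212306 = 1.118704
e^{−rT} = e^{−0.0666·2.5908} = 0.841519
N(−d₁) = 0.091593,  N(−d₂) = 0.131633
Put price V = K·e^{−rT}·N(−d₂) − S·N(−d₁) = 13.689187 − 12.354060 = 1.335127
φ(d₁) = (1/√(2π))·e^{−d₁²/2} = 0.164519
Γ = φ(d₁) / (S·σ·√T) = 0.005745

price = 1.335127
Γ = 0.005745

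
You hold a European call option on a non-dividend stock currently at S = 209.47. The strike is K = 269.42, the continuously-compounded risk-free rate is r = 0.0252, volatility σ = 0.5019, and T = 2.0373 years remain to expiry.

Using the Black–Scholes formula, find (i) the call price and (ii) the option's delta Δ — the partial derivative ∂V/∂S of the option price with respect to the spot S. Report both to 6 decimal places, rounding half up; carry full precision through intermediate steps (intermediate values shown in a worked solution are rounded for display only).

price = 44.290251
Δ = 0.531293

σ√T = 0.5019·√2.0373 = 0.716382
d₁ = (ln(S/K) + (r+σ²/2)T) / (σ√T) = (ln(209.47/269.42) + (0.0252+0.5019²/2)·2.0373) / 0.716382 = (-0.251691 + 0.307942) / 0.716382 = 0.078520
d₂ = d₁ − σ√T = 0.078520 − 0.716382 = -0.637862
e^{−rT} = e^{−0.0252·2.0373} = 0.949956
N(d₁) = 0.531293,  N(d₂) = 0.261782
Call price V = S·N(d₁) − K·e^{−rT}·N(d₂) = 111.289934 − 66.999683 = 44.290251
Δ = N(d₁) = 0.531293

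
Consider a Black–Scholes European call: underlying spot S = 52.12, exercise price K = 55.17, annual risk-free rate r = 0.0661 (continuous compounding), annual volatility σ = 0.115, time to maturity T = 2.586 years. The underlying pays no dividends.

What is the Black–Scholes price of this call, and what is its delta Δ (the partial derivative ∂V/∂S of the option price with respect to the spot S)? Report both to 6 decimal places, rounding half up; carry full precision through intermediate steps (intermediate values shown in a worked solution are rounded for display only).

σ√T = 0.115·√2.586 = 0.184932
d₁ = (ln(S/K) + (r+σ²/2)T) / (σ√T) = (ln(52.12/55.17) + (0.0661+0.115²/2)·2.586) / 0.184932 = (-0.056871 + 0.188035) / 0.184932 = 0.709255
d₂ = d₁ − σ√T = 0.709255 − 0.184932 = 0.524323
e^{−rT} = e^{−0.0661·2.586} = 0.842877
N(d₁) = 0.760917,  N(d₂) = 0.699973
Call price V = S·N(d₁) − K·e^{−rT}·N(d₂) = 39.658987 − 32.549801 = 7.109186
Δ = N(d₁) = 0.760917

price = 7.109186
Δ = 0.760917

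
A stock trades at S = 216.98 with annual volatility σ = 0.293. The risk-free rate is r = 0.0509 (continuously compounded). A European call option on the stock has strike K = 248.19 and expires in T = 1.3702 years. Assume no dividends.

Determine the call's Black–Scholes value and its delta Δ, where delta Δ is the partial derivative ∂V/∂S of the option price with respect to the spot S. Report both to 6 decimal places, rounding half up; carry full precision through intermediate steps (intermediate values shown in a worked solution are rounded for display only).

σ√T = 0.293·√1.3702 = 0.342973
d₁ = (ln(S/K) + (r+σ²/2)T) / (σ√T) = (ln(216.98/248.19) + (0.0509+0.293²/2)·1.3702) / 0.342973 = (-0.134389 + 0.128558) / 0.342973 = -0.017002
d₂ = d₁ − σ√T = -0.017002 − 0.342973 = -0.359974
e^{−rT} = e^{−0.0509·1.3702} = 0.932633
N(d₁) = 0.493218,  N(d₂) = 0.359433
Call price V = S·N(d₁) − K·e^{−rT}·N(d₂) = 107.018374 − 83.198092 = 23.820282
Δ = N(d₁) = 0.493218

price = 23.820282
Δ = 0.493218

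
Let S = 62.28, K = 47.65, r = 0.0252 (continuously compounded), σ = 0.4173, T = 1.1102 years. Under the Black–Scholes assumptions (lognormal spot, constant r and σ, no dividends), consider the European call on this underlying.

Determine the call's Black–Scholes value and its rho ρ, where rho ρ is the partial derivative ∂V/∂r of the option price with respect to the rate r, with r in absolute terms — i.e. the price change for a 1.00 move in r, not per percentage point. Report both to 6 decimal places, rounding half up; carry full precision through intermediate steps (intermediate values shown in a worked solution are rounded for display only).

σ√T = 0.4173·√1.1102 = 0.439692
d₁ = (ln(S/K) + (r+σ²/2)T) / (σ√T) = (ln(62.28/47.65) + (0.0252+0.4173²/2)·1.1102) / 0.439692 = (0.267758 + 0.124642) / 0.439692 = 0.892441
d₂ = d₁ − σ√T = 0.892441 − 0.439692 = 0.452748
e^{−rT} = e^{−0.0252·1.1102} = 0.972411
N(d₁) = 0.813922,  N(d₂) = 0.674635
Call price V = S·N(d₁) − K·e^{−rT}·N(d₂) = 50.691040 − 31.259463 = 19.431577
ρ = K·T·e^{−rT}·N(d₂) = 34.704256

price = 19.431577
ρ = 34.704256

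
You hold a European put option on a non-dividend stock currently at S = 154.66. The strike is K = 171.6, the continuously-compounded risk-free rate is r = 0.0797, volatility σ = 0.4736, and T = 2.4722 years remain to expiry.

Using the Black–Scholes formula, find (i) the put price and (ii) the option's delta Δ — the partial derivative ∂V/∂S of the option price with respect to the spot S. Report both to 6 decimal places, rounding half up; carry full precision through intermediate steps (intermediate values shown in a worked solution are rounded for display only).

σ√T = 0.4736·√2.4722 = 0.744652
d₁ = (ln(S/K) + (r+σ²/2)T) / (σ√T) = (ln(154.66/171.6) + (0.0797+0.4736²/2)·2.4722) / 0.744652 = (-0.103937 + 0.474288) / 0.744652 = 0.497347
d₂ = d₁ − σ√T = 0.497347 − 0.744652 = -0.247305
e^{−rT} = e^{−0.0797·2.4722} = 0.821162
N(−d₁) = 0.309472,  N(−d₂) = 0.597664
Put price V = K·e^{−rT}·N(−d₂) − S·N(−d₁) = 84.217697 − 47.862951 = 36.354746
Δ = −N(−d₁) = -0.309472

price = 36.354746
Δ = -0.309472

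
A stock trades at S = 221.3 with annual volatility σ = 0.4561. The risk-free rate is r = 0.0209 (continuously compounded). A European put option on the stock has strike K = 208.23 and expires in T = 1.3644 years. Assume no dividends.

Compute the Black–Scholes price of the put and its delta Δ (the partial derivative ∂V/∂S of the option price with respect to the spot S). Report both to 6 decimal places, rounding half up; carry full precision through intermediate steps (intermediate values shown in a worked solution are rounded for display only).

σ√T = 0.4561·√1.3644 = 0.532759
d₁ = (ln(S/K) + (r+σ²/2)T) / (σ√T) = (ln(221.3/208.23) + (0.0209+0.4561²/2)·1.3644) / 0.532759 = (0.060876 + 0.170432) / 0.532759 = 0.434170
d₂ = d₁ − σ√T = 0.434170 − 0.532759 = -0.098589
e^{−rT} = e^{−0.0209·1.3644} = 0.971887
N(−d₁) = 0.332082,  N(−d₂) = 0.539268
Put price V = K·e^{−rT}·N(−d₂) − S·N(−d₁) = 109.134831 − 73.489844 = 35.644988
Δ = −N(−d₁) = -0.332082

price = 35.644988
Δ = -0.332082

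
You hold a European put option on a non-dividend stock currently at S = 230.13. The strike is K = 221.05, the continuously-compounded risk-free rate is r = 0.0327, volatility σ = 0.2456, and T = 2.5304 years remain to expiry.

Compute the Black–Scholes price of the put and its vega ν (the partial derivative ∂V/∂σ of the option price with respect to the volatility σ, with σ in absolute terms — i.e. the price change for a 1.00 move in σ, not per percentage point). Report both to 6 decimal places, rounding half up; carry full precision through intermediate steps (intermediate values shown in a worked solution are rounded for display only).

σ√T = 0.2456·√2.5304 = 0.390682
d₁ = (ln(S/K) + (r+σ²/2)T) / (σ√T) = (ln(230.13/221.05) + (0.0327+0.2456²/2)·2.5304) / 0.390682 = (0.040255 + 0.159060) / 0.390682 = 0.510174
d₂ = d₁ − σ√T = 0.510174 − 0.390682 = 0.119492
e^{−rT} = e^{−0.0327·2.5304} = 0.920587
N(−d₁) = 0.304965,  N(−d₂) = 0.452443
Put price V = K·e^{−rT}·N(−d₂) − S·N(−d₁) = 92.070129 − 70.181548 = 21.888581
φ(d₁) = (1/√(2π))·e^{−d₁²/2} = 0.350261
ν = S·φ(d₁)·√T = 128.221058

price = 21.888581
ν = 128.221058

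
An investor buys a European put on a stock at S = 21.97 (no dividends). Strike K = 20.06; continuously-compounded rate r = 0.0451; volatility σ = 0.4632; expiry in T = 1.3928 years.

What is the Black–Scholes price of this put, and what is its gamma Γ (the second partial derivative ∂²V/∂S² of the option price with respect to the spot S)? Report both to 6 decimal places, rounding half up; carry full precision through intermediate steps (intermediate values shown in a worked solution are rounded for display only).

σ√T = 0.4632·√1.3928 = 0.546655
d₁ = (ln(S/K) + (r+σ²/2)T) / (σ√T) = (ln(21.97/20.06) + (0.0451+0.4632²/2)·1.3928) / 0.546655 = (0.090950 + 0.212231) / 0.546655 = 0.554612
d₂ = d₁ − σ√T = 0.554612 − 0.546655 = 0.007957
e^{−rT} = e^{−0.0451·1.3928} = 0.939117
N(−d₁) = 0.289580,  N(−d₂) = 0.496826
Put price V = K·e^{−rT}·N(−d₂) − S·N(−d₁) = 9.359541 − 6.362076 = 2.997465
φ(d₁) = (1/√(2π))·e^{−d₁²/2} = 0.342071
Γ = φ(d₁) / (S·σ·√T) = 0.028482

price = 2.997465
Γ = 0.028482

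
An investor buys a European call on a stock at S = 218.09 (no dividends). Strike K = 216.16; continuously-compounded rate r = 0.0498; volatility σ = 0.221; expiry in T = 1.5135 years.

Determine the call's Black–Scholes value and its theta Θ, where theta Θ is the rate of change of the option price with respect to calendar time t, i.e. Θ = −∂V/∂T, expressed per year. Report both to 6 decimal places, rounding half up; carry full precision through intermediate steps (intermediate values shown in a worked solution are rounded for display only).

σ√T = 0.221·√1.5135 = 0.271884
d₁ = (ln(S/K) + (r+σ²/2)T) / (σ√T) = (ln(218.09/216.16) + (0.0498+0.221²/2)·1.5135) / 0.271884 = (0.008889 + 0.112333) / 0.271884 = 0.445858
d₂ = d₁ − σ√T = 0.445858 − 0.271884 = 0.173974
e^{−rT} = e^{−0.0498·1.5135} = 0.927398
N(d₁) = 0.672150,  N(d₂) = 0.569057
Call price V = S·N(d₁) − K·e^{−rT}·N(d₂) = 146.589231 − 114.076836 = 32.512395
φ(d₁) = (1/√(2π))·e^{−d₁²/2} = 0.361196
Θ = −S·φ(d₁)·σ/(2√T) − r·K·e^{−rT}·N(d₂) = −7.075388 − 5.681026 = -12.756415

price = 32.512395
Θ = -12.756415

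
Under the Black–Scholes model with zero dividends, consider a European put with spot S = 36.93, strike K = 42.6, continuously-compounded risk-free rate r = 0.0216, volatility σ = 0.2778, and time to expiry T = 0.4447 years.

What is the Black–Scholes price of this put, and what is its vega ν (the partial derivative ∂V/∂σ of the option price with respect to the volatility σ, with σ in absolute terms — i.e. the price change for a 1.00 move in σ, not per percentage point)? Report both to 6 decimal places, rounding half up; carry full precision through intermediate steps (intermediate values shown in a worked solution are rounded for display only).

price = 6.271657
ν = 8.073955

σ√T = 0.2778·√0.4447 = 0.185253
d₁ = (ln(S/K) + (r+σ²/2)T) / (σ√T) = (ln(36.93/42.6) + (0.0216+0.2778²/2)·0.4447) / 0.185253 = (-0.142830 + 0.026765) / 0.185253 = -0.626521
d₂ = d₁ − σ√T = -0.626521 − 0.185253 = -0.811775
e^{−rT} = e^{−0.0216·0.4447} = 0.990440
N(−d₁) = 0.734514,  N(−d₂) = 0.791540
Put price V = K·e^{−rT}·N(−d₂) − S·N(−d₁) = 33.397240 − 27.125584 = 6.271657
φ(d₁) = (1/√(2π))·e^{−d₁²/2} = 0.327849
ν = S·φ(d₁)·√T = 8.073955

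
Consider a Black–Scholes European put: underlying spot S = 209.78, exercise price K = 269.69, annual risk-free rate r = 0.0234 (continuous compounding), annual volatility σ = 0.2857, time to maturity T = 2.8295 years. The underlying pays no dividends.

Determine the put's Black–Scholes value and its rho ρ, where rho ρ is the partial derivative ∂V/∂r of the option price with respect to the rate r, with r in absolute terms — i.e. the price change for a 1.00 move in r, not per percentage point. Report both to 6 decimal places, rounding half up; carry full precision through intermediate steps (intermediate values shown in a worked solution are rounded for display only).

σ√T = 0.2857·√2.8295 = 0.480579
d₁ = (ln(S/K) + (r+σ²/2)T) / (σ√T) = (ln(209.78/269.69) + (0.0234+0.2857²/2)·2.8295) / 0.480579 = (-0.251214 + 0.181689) / 0.480579 = -0.144670
d₂ = d₁ − σ√T = -0.144670 − 0.480579 = -0.625249
e^{−rT} = e^{−0.0234·2.8295} = 0.935934
N(−d₁) = 0.557514,  N(−d₂) = 0.734096
Put price V = K·e^{−rT}·N(−d₂) − S·N(−d₁) = 185.294715 − 116.955318 = 68.339398
ρ = −K·T·e^{−rT}·N(−d₂) = -524.291397

price = 68.339398
ρ = -524.291397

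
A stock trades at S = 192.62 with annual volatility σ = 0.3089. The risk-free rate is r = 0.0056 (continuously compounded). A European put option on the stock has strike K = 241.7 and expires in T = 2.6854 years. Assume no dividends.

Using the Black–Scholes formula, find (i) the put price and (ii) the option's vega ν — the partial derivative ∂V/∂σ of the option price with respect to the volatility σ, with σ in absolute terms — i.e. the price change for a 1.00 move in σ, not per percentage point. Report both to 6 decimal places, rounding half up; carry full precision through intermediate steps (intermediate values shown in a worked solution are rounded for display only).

price = 69.388184
ν = 124.211539

σ√T = 0.3089·√2.6854 = 0.506200
d₁ = (ln(S/K) + (r+σ²/2)T) / (σ√T) = (ln(192.62/241.7) + (0.0056+0.3089²/2)·2.6854) / 0.506200 = (-0.226978 + 0.143158) / 0.506200 = -0.165587
d₂ = d₁ − σ√T = -0.165587 − 0.506200 = -0.671788
e^{−rT} = e^{−0.0056·2.6854} = 0.985074
N(−d₁) = 0.565759,  N(−d₂) = 0.749141
Put price V = K·e^{−rT}·N(−d₂) − S·N(−d₁) = 178.364707 − 108.976523 = 69.388184
φ(d₁) = (1/√(2π))·e^{−d₁²/2} = 0.393510
ν = S·φ(d₁)·√T = 124.211539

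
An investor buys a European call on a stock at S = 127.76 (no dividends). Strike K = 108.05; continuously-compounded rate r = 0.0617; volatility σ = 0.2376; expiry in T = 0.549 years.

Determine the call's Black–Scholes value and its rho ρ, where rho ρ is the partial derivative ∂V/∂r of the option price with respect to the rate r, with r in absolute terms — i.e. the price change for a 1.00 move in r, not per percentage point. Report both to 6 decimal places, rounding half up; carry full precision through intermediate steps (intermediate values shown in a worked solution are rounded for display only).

price = 24.583290
ρ = 49.003295

σ√T = 0.2376·√0.549 = 0.176049
d₁ = (ln(S/K) + (r+σ²/2)T) / (σ√T) = (ln(127.76/108.05) + (0.0617+0.2376²/2)·0.549) / 0.176049 = (0.167559 + 0.049370) / 0.176049 = 1.232212
d₂ = d₁ − σ√T = 1.232212 − 0.176049 = 1.056164
e^{−rT} = e^{−0.0617·0.549} = 0.966694
N(d₁) = 0.891065,  N(d₂) = 0.854553
Call price V = S·N(d₁) − K·e^{−rT}·N(d₂) = 113.842479 − 89.259189 = 24.583290
ρ = K·T·e^{−rT}·N(d₂) = 49.003295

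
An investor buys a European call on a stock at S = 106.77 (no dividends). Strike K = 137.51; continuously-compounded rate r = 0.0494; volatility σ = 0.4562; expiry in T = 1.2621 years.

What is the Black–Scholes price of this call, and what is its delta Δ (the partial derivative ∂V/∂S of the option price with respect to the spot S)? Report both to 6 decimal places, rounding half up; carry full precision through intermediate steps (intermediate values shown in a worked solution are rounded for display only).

σ√T = 0.4562·√1.2621 = 0.512510
d₁ = (ln(S/K) + (r+σ²/2)T) / (σ√T) = (ln(106.77/137.51) + (0.0494+0.4562²/2)·1.2621) / 0.512510 = (-0.253020 + 0.193681) / 0.512510 = -0.115781
d₂ = d₁ − σ√T = -0.115781 − 0.512510 = -0.628291
e^{−rT} = e^{−0.0494·1.2621} = 0.939556
N(d₁) = 0.453913,  N(d₂) = 0.264907
Call price V = S·N(d₁) − K·e^{−rT}·N(d₂) = 48.464307 − 34.225526 = 14.238781
Δ = N(d₁) = 0.453913

price = 14.238781
Δ = 0.453913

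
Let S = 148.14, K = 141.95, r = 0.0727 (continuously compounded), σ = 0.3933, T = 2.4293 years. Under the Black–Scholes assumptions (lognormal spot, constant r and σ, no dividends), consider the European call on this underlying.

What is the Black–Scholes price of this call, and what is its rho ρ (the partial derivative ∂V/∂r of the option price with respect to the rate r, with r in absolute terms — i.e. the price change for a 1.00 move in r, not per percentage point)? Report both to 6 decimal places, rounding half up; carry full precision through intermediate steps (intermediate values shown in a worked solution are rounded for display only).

price = 48.705607
ρ = 150.410282

σ√T = 0.3933·√2.4293 = 0.613006
d₁ = (ln(S/K) + (r+σ²/2)T) / (σ√T) = (ln(148.14/141.95) + (0.0727+0.3933²/2)·2.4293) / 0.613006 = (0.042683 + 0.364498) / 0.613006 = 0.664237
d₂ = d₁ − σ√T = 0.664237 − 0.613006 = 0.051231
e^{−rT} = e^{−0.0727·2.4293} = 0.838106
N(d₁) = 0.746731,  N(d₂) = 0.520429
Call price V = S·N(d₁) − K·e^{−rT}·N(d₂) = 110.620678 − 61.915071 = 48.705607
ρ = K·T·e^{−rT}·N(d₂) = 150.410282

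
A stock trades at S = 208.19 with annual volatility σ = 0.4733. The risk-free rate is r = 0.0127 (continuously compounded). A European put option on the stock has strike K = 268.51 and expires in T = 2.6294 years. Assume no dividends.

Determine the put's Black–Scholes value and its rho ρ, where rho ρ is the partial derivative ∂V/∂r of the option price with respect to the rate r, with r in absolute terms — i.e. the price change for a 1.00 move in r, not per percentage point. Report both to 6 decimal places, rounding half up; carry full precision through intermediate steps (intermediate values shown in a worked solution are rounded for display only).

price = 98.385875
ρ = -511.530164

σ√T = 0.4733·√2.6294 = 0.767476
d₁ = (ln(S/K) + (r+σ²/2)T) / (σ√T) = (ln(208.19/268.51) + (0.0127+0.4733²/2)·2.6294) / 0.767476 = (-0.254437 + 0.327903) / 0.767476 = 0.095724
d₂ = d₁ − σ√T = 0.095724 − 0.767476 = -0.671752
e^{−rT} = e^{−0.0127·2.6294} = 0.967158
N(−d₁) = 0.461870,  N(−d₂) = 0.749129
Put price V = K·e^{−rT}·N(−d₂) − S·N(−d₁) = 194.542544 − 96.156669 = 98.385875
ρ = −K·T·e^{−rT}·N(−d₂) = -511.530164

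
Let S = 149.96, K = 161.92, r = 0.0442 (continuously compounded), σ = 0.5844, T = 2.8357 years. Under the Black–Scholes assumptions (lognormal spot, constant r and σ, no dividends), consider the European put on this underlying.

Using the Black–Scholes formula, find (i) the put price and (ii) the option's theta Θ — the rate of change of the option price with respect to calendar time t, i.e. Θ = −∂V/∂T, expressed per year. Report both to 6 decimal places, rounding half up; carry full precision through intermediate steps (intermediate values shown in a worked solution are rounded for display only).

σ√T = 0.5844·√2.8357 = 0.984103
d₁ = (ln(S/K) + (r+σ²/2)T) / (σ√T) = (ln(149.96/161.92) + (0.0442+0.5844²/2)·2.8357) / 0.984103 = (-0.076734 + 0.609567) / 0.984103 = 0.541441
d₂ = d₁ − σ√T = 0.541441 − 0.984103 = -0.442662
e^{−rT} = e^{−0.0442·2.8357} = 0.882199
N(−d₁) = 0.294102,  N(−d₂) = 0.670995
Put price V = K·e^{−rT}·N(−d₂) − S·N(−d₁) = 95.848676 − 44.103532 = 51.745144
φ(d₁) = (1/√(2π))·e^{−d₁²/2} = 0.344550
Θ = −S·φ(d₁)·σ/(2√T) + r·K·e^{−rT}·N(−d₂) = −8.965554 + 4.236511 = -4.729043

price = 51.745144
Θ = -4.729043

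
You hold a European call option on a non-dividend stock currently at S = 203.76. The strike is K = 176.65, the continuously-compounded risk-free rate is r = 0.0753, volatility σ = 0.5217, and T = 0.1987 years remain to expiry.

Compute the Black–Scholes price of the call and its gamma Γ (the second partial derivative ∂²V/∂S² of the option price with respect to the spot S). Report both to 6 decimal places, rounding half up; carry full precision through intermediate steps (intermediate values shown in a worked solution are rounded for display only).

price = 36.199169
Γ = 0.006140

σ√T = 0.5217·√0.1987 = 0.232552
d₁ = (ln(S/K) + (r+σ²/2)T) / (σ√T) = (ln(203.76/176.65) + (0.0753+0.5217²/2)·0.1987) / 0.232552 = (0.142772 + 0.042002) / 0.232552 = 0.794553
d₂ = d₁ − σ√T = 0.794553 − 0.232552 = 0.562001
e^{−rT} = e^{−0.0753·0.1987} = 0.985149
N(d₁) = 0.786563,  N(d₂) = 0.712942
Call price V = S·N(d₁) − K·e^{−rT}·N(d₂) = 160.270118 − 124.070949 = 36.199169
φ(d₁) = (1/√(2π))·e^{−d₁²/2} = 0.290952
Γ = φ(d₁) / (S·σ·√T) = 0.006140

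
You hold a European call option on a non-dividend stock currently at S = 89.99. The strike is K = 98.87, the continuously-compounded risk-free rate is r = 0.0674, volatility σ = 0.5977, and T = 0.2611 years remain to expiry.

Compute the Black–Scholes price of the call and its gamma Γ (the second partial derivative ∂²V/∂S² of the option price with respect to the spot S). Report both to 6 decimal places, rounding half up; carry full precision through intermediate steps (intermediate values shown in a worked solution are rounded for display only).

price = 8.130186
Γ = 0.014446

σ√T = 0.5977·√0.2611 = 0.305412
d₁ = (ln(S/K) + (r+σ²/2)T) / (σ√T) = (ln(89.99/98.87) + (0.0674+0.5977²/2)·0.2611) / 0.305412 = (-0.094107 + 0.064237) / 0.305412 = -0.097805
d₂ = d₁ − σ√T = -0.097805 − 0.305412 = -0.403217
e^{−rT} = e^{−0.0674·0.2611} = 0.982556
N(d₁) = 0.461044,  N(d₂) = 0.343394
Call price V = S·N(d₁) − K·e^{−rT}·N(d₂) = 41.489319 − 33.359133 = 8.130186
φ(d₁) = (1/√(2π))·e^{−d₁²/2} = 0.397039
Γ = φ(d₁) / (S·σ·√T) = 0.014446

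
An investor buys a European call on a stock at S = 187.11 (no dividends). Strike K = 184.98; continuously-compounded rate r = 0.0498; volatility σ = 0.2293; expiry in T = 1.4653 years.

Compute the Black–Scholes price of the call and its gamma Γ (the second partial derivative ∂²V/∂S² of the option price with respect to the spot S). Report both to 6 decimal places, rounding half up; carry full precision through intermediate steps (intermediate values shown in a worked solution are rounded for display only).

σ√T = 0.2293·√1.4653 = 0.277567
d₁ = (ln(S/K) + (r+σ²/2)T) / (σ√T) = (ln(187.11/184.98) + (0.0498+0.2293²/2)·1.4653) / 0.277567 = (0.011449 + 0.111494) / 0.277567 = 0.442930
d₂ = d₁ − σ√T = 0.442930 − 0.277567 = 0.165363
e^{−rT} = e^{−0.0498·1.4653} = 0.929627
N(d₁) = 0.671092,  N(d₂) = 0.565671
Call price V = S·N(d₁) − K·e^{−rT}·N(d₂) = 125.567973 − 97.274116 = 28.293856
φ(d₁) = (1/√(2π))·e^{−d₁²/2} = 0.361667
Γ = φ(d₁) / (S·σ·√T) = 0.006964

price = 28.293856
Γ = 0.006964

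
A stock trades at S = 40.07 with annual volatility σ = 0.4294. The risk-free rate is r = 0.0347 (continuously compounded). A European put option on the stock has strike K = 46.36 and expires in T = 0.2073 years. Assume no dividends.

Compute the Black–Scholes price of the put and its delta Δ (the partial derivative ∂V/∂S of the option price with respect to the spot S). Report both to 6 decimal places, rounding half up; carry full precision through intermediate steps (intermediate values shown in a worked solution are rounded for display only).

σ√T = 0.4294·√0.2073 = 0.195507
d₁ = (ln(S/K) + (r+σ²/2)T) / (σ√T) = (ln(40.07/46.36) + (0.0347+0.4294²/2)·0.2073) / 0.195507 = (-0.145809 + 0.026305) / 0.195507 = -0.611254
d₂ = d₁ − σ√T = -0.611254 − 0.195507 = -0.806761
e^{−rT} = e^{−0.0347·0.2073} = 0.992832
N(−d₁) = 0.729484,  N(−d₂) = 0.790098
Put price V = K·e^{−rT}·N(−d₂) − S·N(−d₁) = 36.366403 − 29.230441 = 7.135962
Δ = −N(−d₁) = -0.729484

price = 7.135962
Δ = -0.729484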